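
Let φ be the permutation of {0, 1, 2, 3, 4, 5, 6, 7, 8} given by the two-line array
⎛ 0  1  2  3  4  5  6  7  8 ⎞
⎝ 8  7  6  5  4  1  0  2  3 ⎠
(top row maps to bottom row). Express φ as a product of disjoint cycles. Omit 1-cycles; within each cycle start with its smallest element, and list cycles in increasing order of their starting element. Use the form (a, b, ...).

(0, 8, 3, 5, 1, 7, 2, 6)

Iterating φ from 0 gives 0 → 8 → 3 → 5 → 1 → 7 → 2 → 6 → 0; that is the 8-cycle (0, 8, 3, 5, 1, 7, 2, 6).
Continuing from each remaining unvisited element yields (0, 8, 3, 5, 1, 7, 2, 6).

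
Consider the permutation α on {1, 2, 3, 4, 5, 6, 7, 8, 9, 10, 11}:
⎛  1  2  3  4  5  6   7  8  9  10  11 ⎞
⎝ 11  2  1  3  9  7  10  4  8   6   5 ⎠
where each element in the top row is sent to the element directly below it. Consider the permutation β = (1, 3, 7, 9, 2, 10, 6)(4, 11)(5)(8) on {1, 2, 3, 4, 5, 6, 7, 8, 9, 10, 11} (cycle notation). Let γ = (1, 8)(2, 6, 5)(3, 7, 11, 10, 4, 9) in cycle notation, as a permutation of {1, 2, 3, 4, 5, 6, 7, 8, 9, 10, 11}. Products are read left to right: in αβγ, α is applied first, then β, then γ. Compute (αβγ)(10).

8

Chase 10: α(10) = 6; β(6) = 1; γ(1) = 8. Hence (αβγ)(10) = 8.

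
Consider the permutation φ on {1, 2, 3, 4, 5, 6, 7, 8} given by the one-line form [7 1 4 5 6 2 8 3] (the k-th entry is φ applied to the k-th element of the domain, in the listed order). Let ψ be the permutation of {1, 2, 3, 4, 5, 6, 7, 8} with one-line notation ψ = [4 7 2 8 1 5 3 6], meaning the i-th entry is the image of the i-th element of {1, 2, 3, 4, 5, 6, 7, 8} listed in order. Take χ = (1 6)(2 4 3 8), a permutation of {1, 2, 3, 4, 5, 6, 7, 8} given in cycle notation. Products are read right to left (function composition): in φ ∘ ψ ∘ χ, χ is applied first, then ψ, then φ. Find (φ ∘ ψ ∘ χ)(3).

2

Chase 3: χ(3) = 8; ψ(8) = 6; φ(6) = 2. Hence (φ ∘ ψ ∘ χ)(3) = 2.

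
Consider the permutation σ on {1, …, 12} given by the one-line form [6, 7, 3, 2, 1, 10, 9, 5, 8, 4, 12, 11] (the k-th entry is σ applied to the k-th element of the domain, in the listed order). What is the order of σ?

Decomposing into disjoint cycles gives cycle lengths 9, 2, 1.
The order of σ is the least common multiple of its cycle lengths: lcm(9, 2) = 18.

18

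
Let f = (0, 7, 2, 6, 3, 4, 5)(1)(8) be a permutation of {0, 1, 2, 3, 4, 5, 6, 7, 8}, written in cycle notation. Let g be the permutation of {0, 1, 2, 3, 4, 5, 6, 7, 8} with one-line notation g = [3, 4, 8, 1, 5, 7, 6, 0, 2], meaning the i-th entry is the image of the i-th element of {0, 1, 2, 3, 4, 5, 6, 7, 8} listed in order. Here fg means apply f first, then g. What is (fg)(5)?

3

f(5) = 0, then g(0) = 3; composing gives (fg)(5) = 3.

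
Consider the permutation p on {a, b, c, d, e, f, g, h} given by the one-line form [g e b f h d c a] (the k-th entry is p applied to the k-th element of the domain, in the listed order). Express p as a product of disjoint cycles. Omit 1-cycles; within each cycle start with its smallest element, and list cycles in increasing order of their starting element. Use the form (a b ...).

Start at a and follow images: a → g → c → b → e → h → a, giving the cycle (a g c b e h).
Continuing from each remaining unvisited element yields (a g c b e h)(d f).

(a g c b e h)(d f)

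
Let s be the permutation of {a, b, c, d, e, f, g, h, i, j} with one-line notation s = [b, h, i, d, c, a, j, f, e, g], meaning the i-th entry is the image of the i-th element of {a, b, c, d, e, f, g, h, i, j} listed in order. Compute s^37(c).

Tracing c → i → … returns to c after 3 steps, so c lies in a 3-cycle (c, i, e).
Since the cycle has length 3, s^37 acts on it the same as s^1 (37 mod 3 = 1).
Stepping 1 place around the cycle: c → i.

i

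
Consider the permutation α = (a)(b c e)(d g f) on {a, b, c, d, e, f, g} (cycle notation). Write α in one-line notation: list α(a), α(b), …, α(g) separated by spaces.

Image by image: a↦a, b↦c, c↦e, d↦g, e↦b, f↦d, g↦f.
Listing these in domain order gives a c e g b d f.

a c e g b d f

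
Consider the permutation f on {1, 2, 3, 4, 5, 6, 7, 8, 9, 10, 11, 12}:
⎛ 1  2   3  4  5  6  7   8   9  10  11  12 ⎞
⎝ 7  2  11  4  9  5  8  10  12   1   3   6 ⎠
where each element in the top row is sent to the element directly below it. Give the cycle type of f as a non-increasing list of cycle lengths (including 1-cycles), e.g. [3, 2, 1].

The disjoint cycles are (1, 7, 8, 10)(2)(3, 11)(4)(5, 9, 12, 6), with lengths 4, 4, 2, 1, 1 in non-increasing order.

[4, 4, 2, 1, 1]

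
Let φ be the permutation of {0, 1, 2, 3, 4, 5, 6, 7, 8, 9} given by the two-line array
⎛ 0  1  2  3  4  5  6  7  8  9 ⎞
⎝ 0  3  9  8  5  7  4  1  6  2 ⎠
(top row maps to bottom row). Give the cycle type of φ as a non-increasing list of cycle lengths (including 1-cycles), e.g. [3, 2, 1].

The disjoint cycles are (0)(1, 3, 8, 6, 4, 5, 7)(2, 9), with lengths 7, 2, 1 in non-increasing order.

[7, 2, 1]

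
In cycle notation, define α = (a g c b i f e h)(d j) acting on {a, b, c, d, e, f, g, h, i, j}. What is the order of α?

The disjoint cycles have lengths 8, 2.
The order is lcm(8, 2) = 8.

8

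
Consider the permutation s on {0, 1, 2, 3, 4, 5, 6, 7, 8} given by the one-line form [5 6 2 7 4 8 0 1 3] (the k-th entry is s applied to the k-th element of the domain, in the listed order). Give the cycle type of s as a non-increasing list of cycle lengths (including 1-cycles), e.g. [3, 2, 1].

[7, 1, 1]

The disjoint cycles are (0 5 8 3 7 1 6)(2)(4), with lengths 7, 1, 1 in non-increasing order.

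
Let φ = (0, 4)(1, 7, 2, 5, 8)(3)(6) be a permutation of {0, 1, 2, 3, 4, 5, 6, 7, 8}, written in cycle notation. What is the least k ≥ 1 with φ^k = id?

The disjoint cycles have lengths 5, 2, 1, 1.
The order of φ is the least common multiple of its cycle lengths: lcm(5, 2) = 10.

10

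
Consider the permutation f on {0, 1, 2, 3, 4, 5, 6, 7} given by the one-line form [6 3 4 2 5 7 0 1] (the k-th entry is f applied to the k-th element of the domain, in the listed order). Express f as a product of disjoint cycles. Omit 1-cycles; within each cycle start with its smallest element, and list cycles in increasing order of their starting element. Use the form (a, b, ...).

Start at 0 and follow images: 0 → 6 → 0, giving the cycle (0, 6).
Continuing from each remaining unvisited element yields (0, 6)(1, 3, 2, 4, 5, 7).

(0, 6)(1, 3, 2, 4, 5, 7)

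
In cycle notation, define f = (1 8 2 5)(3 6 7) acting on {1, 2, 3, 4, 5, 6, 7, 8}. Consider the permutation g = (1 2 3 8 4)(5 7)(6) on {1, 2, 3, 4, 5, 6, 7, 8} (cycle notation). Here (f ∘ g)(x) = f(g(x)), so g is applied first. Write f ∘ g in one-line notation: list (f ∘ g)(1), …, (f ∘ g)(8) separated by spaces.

For each element, apply g then f: 1 → 2 → 5; 2 → 3 → 6; 3 → 8 → 2; 4 → 1 → 8; 5 → 7 → 3; 6 → 6 → 7; 7 → 5 → 1; 8 → 4 → 4.
Collecting the images, f ∘ g = [5 6 2 8 3 7 1 4].

5 6 2 8 3 7 1 4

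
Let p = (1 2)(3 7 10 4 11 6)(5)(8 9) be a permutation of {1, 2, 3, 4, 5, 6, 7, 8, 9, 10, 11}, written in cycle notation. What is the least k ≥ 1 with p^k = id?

The disjoint cycles have lengths 6, 2, 2, 1.
The order is lcm(6, 2, 2) = 6.

6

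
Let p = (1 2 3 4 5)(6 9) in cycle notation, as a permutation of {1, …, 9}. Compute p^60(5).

5

5 lies in the 5-cycle (1 2 3 4 5).
Since the cycle has length 5, p^60 acts on it the same as p^0 (60 mod 5 = 0).
So p^60(5) = 5.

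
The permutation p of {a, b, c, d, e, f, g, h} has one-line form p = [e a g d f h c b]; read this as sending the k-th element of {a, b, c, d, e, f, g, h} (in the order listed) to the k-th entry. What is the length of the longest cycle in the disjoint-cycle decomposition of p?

5

Decomposing into disjoint cycles gives (a e f h b)(c g); the longest has length 5.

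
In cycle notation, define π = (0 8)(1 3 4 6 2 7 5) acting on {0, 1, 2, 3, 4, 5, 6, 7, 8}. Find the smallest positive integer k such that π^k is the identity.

The cycle type of π is (7, 2).
The order of π is the least common multiple of its cycle lengths: lcm(7, 2) = 14.

14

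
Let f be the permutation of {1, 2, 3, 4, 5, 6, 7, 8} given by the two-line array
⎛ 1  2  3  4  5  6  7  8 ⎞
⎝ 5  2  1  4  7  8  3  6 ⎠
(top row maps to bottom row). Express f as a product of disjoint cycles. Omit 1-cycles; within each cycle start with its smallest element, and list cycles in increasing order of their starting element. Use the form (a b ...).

(1 5 7 3)(6 8)

From 1: 1 → 5 → 7 → 3 → 1, closing the cycle (1 5 7 3).
Repeating from the next unused element and collecting all non-trivial cycles gives (1 5 7 3)(6 8).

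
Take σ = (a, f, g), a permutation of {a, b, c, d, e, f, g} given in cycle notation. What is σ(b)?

b

b does not appear in any cycle of σ, so it is a fixed point: σ(b) = b.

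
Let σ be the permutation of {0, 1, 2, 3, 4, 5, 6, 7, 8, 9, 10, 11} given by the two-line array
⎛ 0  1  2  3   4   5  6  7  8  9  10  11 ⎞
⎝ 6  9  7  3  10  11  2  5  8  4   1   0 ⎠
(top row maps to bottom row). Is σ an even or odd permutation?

In disjoint-cycle form the cycle lengths are 6, 4, 1, 1.
A cycle is odd iff its length is even; σ has 2 even-length cycles, so sgn(σ) = (−1)^2 and σ is even.

even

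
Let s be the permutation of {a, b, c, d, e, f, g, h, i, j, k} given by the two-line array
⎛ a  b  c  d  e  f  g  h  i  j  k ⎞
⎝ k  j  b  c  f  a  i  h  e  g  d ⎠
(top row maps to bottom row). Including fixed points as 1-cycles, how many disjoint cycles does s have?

2

The cycle decomposition is (a k d c b j g i e f)(h), which has 2 cycles (counting 1-cycles).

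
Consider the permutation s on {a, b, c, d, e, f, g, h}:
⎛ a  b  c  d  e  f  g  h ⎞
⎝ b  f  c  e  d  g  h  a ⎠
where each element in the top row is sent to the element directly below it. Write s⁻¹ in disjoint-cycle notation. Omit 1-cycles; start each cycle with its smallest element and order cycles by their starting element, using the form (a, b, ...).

The cycle decomposition of s is (a, b, f, g, h)(d, e).
The inverse reverses every cycle; in canonical form, s⁻¹ = (a, h, g, f, b)(d, e).

(a, h, g, f, b)(d, e)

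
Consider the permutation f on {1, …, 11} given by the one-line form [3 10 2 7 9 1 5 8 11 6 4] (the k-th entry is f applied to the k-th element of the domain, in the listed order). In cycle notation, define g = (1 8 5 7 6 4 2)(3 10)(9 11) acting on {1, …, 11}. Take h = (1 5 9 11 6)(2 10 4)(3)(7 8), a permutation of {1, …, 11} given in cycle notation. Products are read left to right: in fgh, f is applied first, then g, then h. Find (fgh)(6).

(fgh)(6) = h(g(f(6))). f(6) = 1, then g(1) = 8, then h(8) = 7, so the result is 7.

7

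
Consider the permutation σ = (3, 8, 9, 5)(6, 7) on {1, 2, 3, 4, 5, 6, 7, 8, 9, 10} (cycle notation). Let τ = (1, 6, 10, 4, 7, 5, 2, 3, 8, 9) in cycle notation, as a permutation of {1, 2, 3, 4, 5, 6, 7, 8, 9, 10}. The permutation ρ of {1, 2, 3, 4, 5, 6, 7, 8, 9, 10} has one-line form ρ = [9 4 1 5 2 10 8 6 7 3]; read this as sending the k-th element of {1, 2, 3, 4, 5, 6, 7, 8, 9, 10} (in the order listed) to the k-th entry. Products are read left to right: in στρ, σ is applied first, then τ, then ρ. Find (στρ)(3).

7

Apply the permutations in order: σ(3) = 8, then τ(8) = 9, then ρ(9) = 7. So (στρ)(3) = 7.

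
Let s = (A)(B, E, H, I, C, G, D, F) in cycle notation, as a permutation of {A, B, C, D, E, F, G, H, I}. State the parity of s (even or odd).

odd

The cycle lengths are 8, 1.
A cycle is odd iff its length is even; s has 1 even-length cycle, so sgn(s) = (−1)^1 and s is odd.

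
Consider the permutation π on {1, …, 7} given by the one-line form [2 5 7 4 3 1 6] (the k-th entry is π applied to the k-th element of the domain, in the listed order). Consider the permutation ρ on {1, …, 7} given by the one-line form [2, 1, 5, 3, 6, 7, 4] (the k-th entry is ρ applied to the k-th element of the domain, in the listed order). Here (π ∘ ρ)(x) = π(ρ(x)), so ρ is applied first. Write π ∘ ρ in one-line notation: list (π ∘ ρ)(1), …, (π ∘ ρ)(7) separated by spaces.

(π ∘ ρ)(x) = π(ρ(x)). Computing each image: π(ρ(1)) = π(2) = 5, π(ρ(2)) = π(1) = 2, π(ρ(3)) = π(5) = 3, π(ρ(4)) = π(3) = 7, π(ρ(5)) = π(6) = 1, π(ρ(6)) = π(7) = 6, π(ρ(7)) = π(4) = 4.
Hence π ∘ ρ = [5 2 3 7 1 6 4].

5 2 3 7 1 6 4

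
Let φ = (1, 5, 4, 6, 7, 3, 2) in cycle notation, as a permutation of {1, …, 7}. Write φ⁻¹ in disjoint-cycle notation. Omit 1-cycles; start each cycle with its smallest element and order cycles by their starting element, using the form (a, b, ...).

(1, 2, 3, 7, 6, 4, 5)

The inverse reverses each cycle.
After reversing and putting each cycle's least element first, φ⁻¹ = (1, 2, 3, 7, 6, 4, 5).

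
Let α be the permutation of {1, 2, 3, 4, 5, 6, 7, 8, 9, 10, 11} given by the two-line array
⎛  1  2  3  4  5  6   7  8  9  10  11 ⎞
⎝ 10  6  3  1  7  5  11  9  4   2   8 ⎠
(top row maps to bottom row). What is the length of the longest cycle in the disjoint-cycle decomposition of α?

10

Decomposing into disjoint cycles gives (1, 10, 2, 6, 5, 7, 11, 8, 9, 4); the longest has length 10.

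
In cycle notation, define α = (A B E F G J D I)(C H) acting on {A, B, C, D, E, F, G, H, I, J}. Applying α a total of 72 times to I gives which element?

I

I lies in the 8-cycle (A B E F G J D I).
Since the cycle has length 8, α^72 acts on it the same as α^0 (72 mod 8 = 0).
So α^72(I) = I.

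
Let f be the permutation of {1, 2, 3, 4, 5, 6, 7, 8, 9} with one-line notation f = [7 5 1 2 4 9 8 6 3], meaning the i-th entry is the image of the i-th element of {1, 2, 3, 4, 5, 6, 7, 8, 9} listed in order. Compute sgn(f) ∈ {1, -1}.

In disjoint-cycle form the cycle lengths are 6, 3.
A cycle is odd iff its length is even; f has 1 even-length cycle, so sgn(f) = (−1)^1 and f is odd.

-1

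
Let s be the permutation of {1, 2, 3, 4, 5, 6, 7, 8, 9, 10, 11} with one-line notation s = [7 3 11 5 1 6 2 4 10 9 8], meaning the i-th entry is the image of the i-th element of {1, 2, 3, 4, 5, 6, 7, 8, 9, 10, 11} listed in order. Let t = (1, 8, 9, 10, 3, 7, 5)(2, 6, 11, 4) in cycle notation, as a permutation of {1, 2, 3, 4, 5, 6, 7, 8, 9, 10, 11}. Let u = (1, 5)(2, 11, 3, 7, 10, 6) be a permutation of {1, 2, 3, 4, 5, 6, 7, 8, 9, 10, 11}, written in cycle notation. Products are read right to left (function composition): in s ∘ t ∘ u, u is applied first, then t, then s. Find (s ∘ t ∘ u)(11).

(s ∘ t ∘ u)(11) = s(t(u(11))). u(11) = 3, then t(3) = 7, then s(7) = 2, so the result is 2.

2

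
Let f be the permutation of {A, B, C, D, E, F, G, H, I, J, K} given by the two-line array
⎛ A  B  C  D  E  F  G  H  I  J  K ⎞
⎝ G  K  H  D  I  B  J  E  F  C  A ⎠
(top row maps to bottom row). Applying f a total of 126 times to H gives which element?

Tracing H → E → … returns to H after 10 steps, so H lies in a 10-cycle (A, G, J, C, H, E, I, F, B, K).
On a 10-cycle, f^10 is the identity, so f^126 = f^6 there (126 ≡ 6 mod 10).
Advancing 6 steps from H: H → E → I → F → B → K → A.

A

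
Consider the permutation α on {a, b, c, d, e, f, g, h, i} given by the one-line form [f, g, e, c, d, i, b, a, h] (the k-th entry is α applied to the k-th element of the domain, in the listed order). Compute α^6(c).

c

Tracing c → e → … returns to c after 3 steps, so c lies in a 3-cycle (c, e, d).
Powers repeat with period 3 on this cycle, and 6 mod 3 = 0, so α^6(c) = α^0(c).
So α^6(c) = c.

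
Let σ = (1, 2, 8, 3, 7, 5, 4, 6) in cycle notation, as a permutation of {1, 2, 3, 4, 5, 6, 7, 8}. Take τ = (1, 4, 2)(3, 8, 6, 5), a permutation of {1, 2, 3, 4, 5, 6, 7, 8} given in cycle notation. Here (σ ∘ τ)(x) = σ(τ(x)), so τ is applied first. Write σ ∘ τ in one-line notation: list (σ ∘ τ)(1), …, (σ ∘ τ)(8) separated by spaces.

Chase each element through τ then σ: 1 → 4 → 6; 2 → 1 → 2; 3 → 8 → 3; 4 → 2 → 8; 5 → 3 → 7; 6 → 5 → 4; 7 → 7 → 5; 8 → 6 → 1.
Collecting the images, σ ∘ τ = [6 2 3 8 7 4 5 1].

6 2 3 8 7 4 5 1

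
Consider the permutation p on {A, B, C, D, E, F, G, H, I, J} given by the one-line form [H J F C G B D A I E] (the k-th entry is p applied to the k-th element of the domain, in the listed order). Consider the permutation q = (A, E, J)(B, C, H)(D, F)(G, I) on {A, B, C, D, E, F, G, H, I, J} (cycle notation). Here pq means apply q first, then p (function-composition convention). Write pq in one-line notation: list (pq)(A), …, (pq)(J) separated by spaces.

(pq)(x) = p(q(x)). Computing each image: p(q(A)) = p(E) = G, p(q(B)) = p(C) = F, p(q(C)) = p(H) = A, p(q(D)) = p(F) = B, p(q(E)) = p(J) = E, p(q(F)) = p(D) = C, p(q(G)) = p(I) = I, p(q(H)) = p(B) = J, p(q(I)) = p(G) = D, p(q(J)) = p(A) = H.
Hence pq = [G F A B E C I J D H].

G F A B E C I J D H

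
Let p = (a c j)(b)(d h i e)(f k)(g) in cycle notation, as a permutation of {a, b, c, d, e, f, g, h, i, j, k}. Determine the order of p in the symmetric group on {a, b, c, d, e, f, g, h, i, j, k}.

12

The disjoint cycles have lengths 4, 3, 2, 1, 1.
Since disjoint cycles commute, ord(p) = lcm(4, 3, 2) = 12.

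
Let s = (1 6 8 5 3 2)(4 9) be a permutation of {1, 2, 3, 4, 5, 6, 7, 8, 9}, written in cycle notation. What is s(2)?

1

Within (1 6 8 5 3 2), 2 ↦ 1.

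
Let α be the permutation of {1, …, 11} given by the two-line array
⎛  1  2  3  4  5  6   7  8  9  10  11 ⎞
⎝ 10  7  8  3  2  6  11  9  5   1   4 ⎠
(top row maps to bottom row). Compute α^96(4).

4

Tracing 4 → 3 → … returns to 4 after 8 steps, so 4 lies in an 8-cycle (2, 7, 11, 4, 3, 8, 9, 5).
On an 8-cycle, α^8 is the identity, so α^96 = α^0 there (96 ≡ 0 mod 8).
So α^96(4) = 4.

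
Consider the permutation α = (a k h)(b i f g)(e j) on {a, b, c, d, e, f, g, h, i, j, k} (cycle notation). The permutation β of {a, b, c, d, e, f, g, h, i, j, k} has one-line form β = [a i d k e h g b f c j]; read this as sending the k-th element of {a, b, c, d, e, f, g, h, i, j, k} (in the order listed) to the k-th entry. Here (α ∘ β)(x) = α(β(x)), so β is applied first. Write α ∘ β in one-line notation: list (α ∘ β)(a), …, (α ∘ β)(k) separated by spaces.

(α ∘ β)(x) = α(β(x)). Computing each image: α(β(a)) = α(a) = k, α(β(b)) = α(i) = f, α(β(c)) = α(d) = d, α(β(d)) = α(k) = h, α(β(e)) = α(e) = j, α(β(f)) = α(h) = a, α(β(g)) = α(g) = b, α(β(h)) = α(b) = i, α(β(i)) = α(f) = g, α(β(j)) = α(c) = c, α(β(k)) = α(j) = e.
Hence α ∘ β = [k f d h j a b i g c e].

k f d h j a b i g c e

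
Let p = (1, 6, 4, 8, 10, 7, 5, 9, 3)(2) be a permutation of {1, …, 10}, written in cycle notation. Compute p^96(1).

1 lies in the 9-cycle (1, 6, 4, 8, 10, 7, 5, 9, 3).
Powers repeat with period 9 on this cycle, and 96 mod 9 = 6, so p^96(1) = p^6(1).
Stepping 6 places around the cycle: 1 → 6 → 4 → 8 → 10 → 7 → 5.

5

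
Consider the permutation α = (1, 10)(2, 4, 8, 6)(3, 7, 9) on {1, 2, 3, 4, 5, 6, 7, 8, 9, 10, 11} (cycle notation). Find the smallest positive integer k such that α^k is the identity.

The cycle type of α is (4, 3, 2, 1, 1).
Since disjoint cycles commute, ord(α) = lcm(4, 3, 2) = 12.

12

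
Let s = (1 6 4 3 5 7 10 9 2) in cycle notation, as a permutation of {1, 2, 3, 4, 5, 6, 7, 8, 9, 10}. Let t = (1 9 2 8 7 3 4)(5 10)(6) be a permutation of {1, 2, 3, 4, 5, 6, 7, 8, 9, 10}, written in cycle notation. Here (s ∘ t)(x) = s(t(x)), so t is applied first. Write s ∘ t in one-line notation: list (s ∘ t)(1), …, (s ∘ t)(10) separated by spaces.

2 8 3 6 9 4 5 10 1 7

(s ∘ t)(x) = s(t(x)). Computing each image: s(t(1)) = s(9) = 2, s(t(2)) = s(8) = 8, s(t(3)) = s(4) = 3, s(t(4)) = s(1) = 6, s(t(5)) = s(10) = 9, s(t(6)) = s(6) = 4, s(t(7)) = s(3) = 5, s(t(8)) = s(7) = 10, s(t(9)) = s(2) = 1, s(t(10)) = s(5) = 7.
Hence s ∘ t = [2 8 3 6 9 4 5 10 1 7].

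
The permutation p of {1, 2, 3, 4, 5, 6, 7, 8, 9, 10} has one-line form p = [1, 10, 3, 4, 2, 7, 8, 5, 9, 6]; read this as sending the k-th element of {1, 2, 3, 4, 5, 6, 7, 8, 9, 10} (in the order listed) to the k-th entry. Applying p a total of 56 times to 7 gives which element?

5

Tracing 7 → 8 → … returns to 7 after 6 steps, so 7 lies in a 6-cycle (2 10 6 7 8 5).
Since the cycle has length 6, p^56 acts on it the same as p^2 (56 mod 6 = 2).
Advancing 2 steps from 7: 7 → 8 → 5.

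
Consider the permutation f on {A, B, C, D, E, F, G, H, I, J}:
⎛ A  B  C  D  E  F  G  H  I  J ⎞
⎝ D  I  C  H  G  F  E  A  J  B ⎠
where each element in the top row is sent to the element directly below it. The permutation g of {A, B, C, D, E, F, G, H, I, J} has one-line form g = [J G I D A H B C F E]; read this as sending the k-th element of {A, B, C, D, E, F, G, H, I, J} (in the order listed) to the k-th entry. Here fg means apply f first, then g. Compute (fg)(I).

f(I) = J, then g(J) = E; composing gives (fg)(I) = E.

E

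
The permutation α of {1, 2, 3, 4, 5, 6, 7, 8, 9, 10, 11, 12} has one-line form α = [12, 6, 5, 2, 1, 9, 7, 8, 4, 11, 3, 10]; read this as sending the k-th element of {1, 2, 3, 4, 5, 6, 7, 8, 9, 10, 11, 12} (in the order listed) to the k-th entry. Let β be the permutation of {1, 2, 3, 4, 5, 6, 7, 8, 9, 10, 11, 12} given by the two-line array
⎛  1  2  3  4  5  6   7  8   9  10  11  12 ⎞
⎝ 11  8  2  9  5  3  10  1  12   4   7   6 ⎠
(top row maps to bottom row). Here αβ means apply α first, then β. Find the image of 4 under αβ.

8

α(4) = 2, then β(2) = 8; composing gives (αβ)(4) = 8.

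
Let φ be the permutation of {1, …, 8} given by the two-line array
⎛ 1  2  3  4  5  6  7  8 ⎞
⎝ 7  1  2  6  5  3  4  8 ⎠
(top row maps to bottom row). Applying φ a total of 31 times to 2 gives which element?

Tracing 2 → 1 → … returns to 2 after 6 steps, so 2 lies in a 6-cycle (1 7 4 6 3 2).
On a 6-cycle, φ^6 is the identity, so φ^31 = φ^1 there (31 ≡ 1 mod 6).
Stepping 1 place around the cycle: 2 → 1.

1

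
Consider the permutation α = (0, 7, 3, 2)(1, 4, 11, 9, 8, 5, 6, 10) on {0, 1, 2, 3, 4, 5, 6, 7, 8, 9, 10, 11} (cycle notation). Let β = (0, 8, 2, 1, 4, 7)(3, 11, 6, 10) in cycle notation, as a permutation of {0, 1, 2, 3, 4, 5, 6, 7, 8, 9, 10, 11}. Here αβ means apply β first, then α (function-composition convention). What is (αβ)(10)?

β(10) = 3, then α(3) = 2; composing gives (αβ)(10) = 2.

2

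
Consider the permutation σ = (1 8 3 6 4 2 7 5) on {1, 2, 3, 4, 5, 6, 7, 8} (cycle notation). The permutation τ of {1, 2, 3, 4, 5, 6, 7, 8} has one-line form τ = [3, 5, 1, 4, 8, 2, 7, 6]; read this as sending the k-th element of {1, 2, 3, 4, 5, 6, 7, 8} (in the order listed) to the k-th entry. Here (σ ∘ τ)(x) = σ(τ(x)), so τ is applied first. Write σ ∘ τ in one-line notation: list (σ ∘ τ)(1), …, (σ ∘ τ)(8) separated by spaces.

Chase each element through τ then σ: 1 → 3 → 6; 2 → 5 → 1; 3 → 1 → 8; 4 → 4 → 2; 5 → 8 → 3; 6 → 2 → 7; 7 → 7 → 5; 8 → 6 → 4.
Collecting the images, σ ∘ τ = [6 1 8 2 3 7 5 4].

6 1 8 2 3 7 5 4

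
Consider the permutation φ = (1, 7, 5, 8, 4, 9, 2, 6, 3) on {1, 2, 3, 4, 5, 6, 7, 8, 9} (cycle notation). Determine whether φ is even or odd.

even

The cycle lengths are 9.
A cycle is odd iff its length is even; φ has 0 even-length cycles, so sgn(φ) = (−1)^0 and φ is even.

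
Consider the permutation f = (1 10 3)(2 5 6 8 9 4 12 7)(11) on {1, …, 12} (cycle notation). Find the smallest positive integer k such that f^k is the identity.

The cycle type of f is (8, 3, 1).
The order of f is the least common multiple of its cycle lengths: lcm(8, 3) = 24.

24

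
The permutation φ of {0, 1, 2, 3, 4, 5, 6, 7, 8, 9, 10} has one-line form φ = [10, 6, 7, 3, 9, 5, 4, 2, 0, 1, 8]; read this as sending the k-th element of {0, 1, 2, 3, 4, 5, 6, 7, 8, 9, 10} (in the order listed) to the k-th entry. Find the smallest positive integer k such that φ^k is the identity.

12

The disjoint-cycle form of φ has cycle lengths 4, 3, 2, 1, 1.
The order is lcm(4, 3, 2) = 12.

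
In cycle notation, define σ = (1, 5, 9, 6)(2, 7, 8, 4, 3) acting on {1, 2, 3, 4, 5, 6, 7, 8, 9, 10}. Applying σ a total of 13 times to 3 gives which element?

3 lies in the 5-cycle (2, 7, 8, 4, 3).
Since the cycle has length 5, σ^13 acts on it the same as σ^3 (13 mod 5 = 3).
Advancing 3 steps from 3: 3 → 2 → 7 → 8.

8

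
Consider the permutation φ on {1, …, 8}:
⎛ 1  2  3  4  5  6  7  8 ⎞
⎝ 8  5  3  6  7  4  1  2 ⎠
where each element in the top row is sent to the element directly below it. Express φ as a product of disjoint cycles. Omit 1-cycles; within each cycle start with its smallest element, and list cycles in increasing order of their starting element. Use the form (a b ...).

Start at 1 and follow images: 1 → 8 → 2 → 5 → 7 → 1, giving the cycle (1 8 2 5 7).
Repeating from the next unused element and collecting all non-trivial cycles gives (1 8 2 5 7)(4 6).

(1 8 2 5 7)(4 6)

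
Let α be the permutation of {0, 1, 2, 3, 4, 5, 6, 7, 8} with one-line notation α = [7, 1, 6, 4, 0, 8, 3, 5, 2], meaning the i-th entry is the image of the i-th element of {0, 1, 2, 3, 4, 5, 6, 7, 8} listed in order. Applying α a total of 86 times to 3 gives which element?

Tracing 3 → 4 → … returns to 3 after 8 steps, so 3 lies in an 8-cycle (0 7 5 8 2 6 3 4).
On an 8-cycle, α^8 is the identity, so α^86 = α^6 there (86 ≡ 6 mod 8).
Stepping 6 places around the cycle: 3 → 4 → 0 → 7 → 5 → 8 → 2.

2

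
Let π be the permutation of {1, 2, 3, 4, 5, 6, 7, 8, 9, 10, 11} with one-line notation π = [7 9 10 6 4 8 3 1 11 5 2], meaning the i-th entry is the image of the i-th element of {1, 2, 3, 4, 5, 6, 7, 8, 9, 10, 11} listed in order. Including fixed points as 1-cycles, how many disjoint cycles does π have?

2

The cycle decomposition is (1, 7, 3, 10, 5, 4, 6, 8)(2, 9, 11), which has 2 cycles (counting 1-cycles).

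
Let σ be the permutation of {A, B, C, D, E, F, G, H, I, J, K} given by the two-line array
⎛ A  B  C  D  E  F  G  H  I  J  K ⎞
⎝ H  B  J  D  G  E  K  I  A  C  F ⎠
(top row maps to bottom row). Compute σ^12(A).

Tracing A → H → … returns to A after 3 steps, so A lies in a 3-cycle (A, H, I).
Powers repeat with period 3 on this cycle, and 12 mod 3 = 0, so σ^12(A) = σ^0(A).
So σ^12(A) = A.

A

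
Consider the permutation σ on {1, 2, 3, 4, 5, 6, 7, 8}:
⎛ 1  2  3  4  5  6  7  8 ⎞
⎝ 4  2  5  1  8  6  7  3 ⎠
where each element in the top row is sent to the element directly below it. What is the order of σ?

Writing σ as disjoint cycles, the cycle lengths are 3, 2, 1, 1, 1.
The order is lcm(3, 2) = 6.

6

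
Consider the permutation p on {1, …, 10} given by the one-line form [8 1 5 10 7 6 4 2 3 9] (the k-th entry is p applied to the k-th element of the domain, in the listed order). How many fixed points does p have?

The fixed points (elements with p(x) = x) are {6}, so there is 1.

1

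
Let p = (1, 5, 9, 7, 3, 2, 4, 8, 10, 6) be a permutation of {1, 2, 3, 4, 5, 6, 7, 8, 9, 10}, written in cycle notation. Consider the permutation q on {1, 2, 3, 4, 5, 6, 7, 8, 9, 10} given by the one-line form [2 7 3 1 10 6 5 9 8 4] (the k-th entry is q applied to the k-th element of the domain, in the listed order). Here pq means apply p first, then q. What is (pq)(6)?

2

(pq)(6) = q(p(6)). p(6) = 1, then q(1) = 2. So (pq)(6) = 2.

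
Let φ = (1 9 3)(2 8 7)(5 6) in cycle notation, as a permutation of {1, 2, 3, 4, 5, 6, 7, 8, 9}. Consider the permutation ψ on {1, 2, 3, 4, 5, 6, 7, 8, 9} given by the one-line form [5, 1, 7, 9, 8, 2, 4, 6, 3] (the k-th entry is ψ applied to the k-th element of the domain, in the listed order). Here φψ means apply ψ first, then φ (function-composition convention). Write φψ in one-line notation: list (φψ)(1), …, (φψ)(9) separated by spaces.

6 9 2 3 7 8 4 5 1

(φψ)(x) = φ(ψ(x)). Computing each image: φ(ψ(1)) = φ(5) = 6, φ(ψ(2)) = φ(1) = 9, φ(ψ(3)) = φ(7) = 2, φ(ψ(4)) = φ(9) = 3, φ(ψ(5)) = φ(8) = 7, φ(ψ(6)) = φ(2) = 8, φ(ψ(7)) = φ(4) = 4, φ(ψ(8)) = φ(6) = 5, φ(ψ(9)) = φ(3) = 1.
Hence φψ = [6 9 2 3 7 8 4 5 1].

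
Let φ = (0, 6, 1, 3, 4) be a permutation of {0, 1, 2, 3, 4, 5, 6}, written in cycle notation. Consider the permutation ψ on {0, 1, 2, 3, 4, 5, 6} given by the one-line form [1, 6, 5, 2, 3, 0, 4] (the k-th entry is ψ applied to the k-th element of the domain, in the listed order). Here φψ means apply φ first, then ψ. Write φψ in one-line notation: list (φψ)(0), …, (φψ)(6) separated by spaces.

For each element, apply φ then ψ: 0 → 6 → 4; 1 → 3 → 2; 2 → 2 → 5; 3 → 4 → 3; 4 → 0 → 1; 5 → 5 → 0; 6 → 1 → 6.
Collecting the images, φψ = [4 2 5 3 1 0 6].

4 2 5 3 1 0 6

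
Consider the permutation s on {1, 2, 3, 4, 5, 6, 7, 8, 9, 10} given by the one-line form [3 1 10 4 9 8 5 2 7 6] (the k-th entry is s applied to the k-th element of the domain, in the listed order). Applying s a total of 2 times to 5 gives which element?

7

Tracing 5 → 9 → … returns to 5 after 3 steps, so 5 lies in a 3-cycle (5 9 7).
Advancing 2 steps from 5: 5 → 9 → 7.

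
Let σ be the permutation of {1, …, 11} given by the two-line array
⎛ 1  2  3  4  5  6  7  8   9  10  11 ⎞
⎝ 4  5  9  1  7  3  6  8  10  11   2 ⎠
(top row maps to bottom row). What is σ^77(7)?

11

Tracing 7 → 6 → … returns to 7 after 8 steps, so 7 lies in an 8-cycle (2, 5, 7, 6, 3, 9, 10, 11).
Powers repeat with period 8 on this cycle, and 77 mod 8 = 5, so σ^77(7) = σ^5(7).
Advancing 5 steps from 7: 7 → 6 → 3 → 9 → 10 → 11.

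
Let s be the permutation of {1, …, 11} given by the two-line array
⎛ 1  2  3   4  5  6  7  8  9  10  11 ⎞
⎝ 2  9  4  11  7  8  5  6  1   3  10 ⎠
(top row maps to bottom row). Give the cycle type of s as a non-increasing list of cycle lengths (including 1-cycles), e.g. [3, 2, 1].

[4, 3, 2, 2]

The disjoint cycles are (1, 2, 9)(3, 4, 11, 10)(5, 7)(6, 8), with lengths 4, 3, 2, 2 in non-increasing order.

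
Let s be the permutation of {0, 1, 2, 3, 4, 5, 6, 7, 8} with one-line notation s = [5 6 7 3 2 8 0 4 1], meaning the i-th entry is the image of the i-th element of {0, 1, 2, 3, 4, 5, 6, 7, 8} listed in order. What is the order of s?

15

Writing s as disjoint cycles, the cycle lengths are 5, 3, 1.
The order is lcm(5, 3) = 15.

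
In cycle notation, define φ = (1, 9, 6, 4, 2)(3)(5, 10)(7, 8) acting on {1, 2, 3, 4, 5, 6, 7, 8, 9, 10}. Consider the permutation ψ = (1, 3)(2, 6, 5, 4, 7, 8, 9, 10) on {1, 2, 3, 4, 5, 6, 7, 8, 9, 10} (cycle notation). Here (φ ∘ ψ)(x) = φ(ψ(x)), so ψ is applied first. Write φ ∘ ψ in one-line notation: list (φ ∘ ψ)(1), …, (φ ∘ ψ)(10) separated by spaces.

3 4 9 8 2 10 7 6 5 1

For each element, apply ψ then φ: 1 → 3 → 3; 2 → 6 → 4; 3 → 1 → 9; 4 → 7 → 8; 5 → 4 → 2; 6 → 5 → 10; 7 → 8 → 7; 8 → 9 → 6; 9 → 10 → 5; 10 → 2 → 1.
So φ ∘ ψ in one-line form is 3 4 9 8 2 10 7 6 5 1.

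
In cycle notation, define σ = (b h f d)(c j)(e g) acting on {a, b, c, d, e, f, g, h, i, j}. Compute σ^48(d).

d

d lies in the 4-cycle (b h f d).
Powers repeat with period 4 on this cycle, and 48 mod 4 = 0, so σ^48(d) = σ^0(d).
So σ^48(d) = d.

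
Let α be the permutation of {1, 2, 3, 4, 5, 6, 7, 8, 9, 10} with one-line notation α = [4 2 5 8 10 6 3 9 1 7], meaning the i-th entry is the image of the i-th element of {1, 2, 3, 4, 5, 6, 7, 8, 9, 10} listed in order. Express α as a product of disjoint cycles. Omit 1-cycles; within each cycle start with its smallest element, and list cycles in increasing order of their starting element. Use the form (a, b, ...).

Start at 1 and follow images: 1 → 4 → 8 → 9 → 1, giving the cycle (1, 4, 8, 9).
Repeating from the next unused element and collecting all non-trivial cycles gives (1, 4, 8, 9)(3, 5, 10, 7).

(1, 4, 8, 9)(3, 5, 10, 7)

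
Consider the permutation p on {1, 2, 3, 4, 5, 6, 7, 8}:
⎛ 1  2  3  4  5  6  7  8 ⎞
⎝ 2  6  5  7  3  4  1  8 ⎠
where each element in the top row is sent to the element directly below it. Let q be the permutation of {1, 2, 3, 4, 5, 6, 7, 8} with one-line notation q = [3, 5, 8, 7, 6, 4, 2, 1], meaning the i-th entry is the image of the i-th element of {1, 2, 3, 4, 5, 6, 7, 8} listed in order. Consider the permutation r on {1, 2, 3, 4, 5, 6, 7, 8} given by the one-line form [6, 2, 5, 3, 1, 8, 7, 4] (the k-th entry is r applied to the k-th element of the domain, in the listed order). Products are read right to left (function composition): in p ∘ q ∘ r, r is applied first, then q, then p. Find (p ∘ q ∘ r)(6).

2

(p ∘ q ∘ r)(6) = p(q(r(6))). r(6) = 8, then q(8) = 1, then p(1) = 2, so the result is 2.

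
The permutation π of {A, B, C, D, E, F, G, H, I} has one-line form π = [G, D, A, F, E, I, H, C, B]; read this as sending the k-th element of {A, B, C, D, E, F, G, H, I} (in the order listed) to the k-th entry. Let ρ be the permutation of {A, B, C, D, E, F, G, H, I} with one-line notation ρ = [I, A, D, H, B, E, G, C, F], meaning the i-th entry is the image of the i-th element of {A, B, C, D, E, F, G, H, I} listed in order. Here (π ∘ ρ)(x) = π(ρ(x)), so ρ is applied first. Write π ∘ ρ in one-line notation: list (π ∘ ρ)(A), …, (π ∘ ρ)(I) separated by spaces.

(π ∘ ρ)(x) = π(ρ(x)). Computing each image: π(ρ(A)) = π(I) = B, π(ρ(B)) = π(A) = G, π(ρ(C)) = π(D) = F, π(ρ(D)) = π(H) = C, π(ρ(E)) = π(B) = D, π(ρ(F)) = π(E) = E, π(ρ(G)) = π(G) = H, π(ρ(H)) = π(C) = A, π(ρ(I)) = π(F) = I.
Hence π ∘ ρ = [B G F C D E H A I].

B G F C D E H A I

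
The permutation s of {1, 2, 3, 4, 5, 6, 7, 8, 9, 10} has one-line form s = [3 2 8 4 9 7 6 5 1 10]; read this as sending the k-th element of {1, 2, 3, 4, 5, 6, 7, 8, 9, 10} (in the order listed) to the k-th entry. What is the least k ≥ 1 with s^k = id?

10

The disjoint-cycle form of s has cycle lengths 5, 2, 1, 1, 1.
The order is lcm(5, 2) = 10.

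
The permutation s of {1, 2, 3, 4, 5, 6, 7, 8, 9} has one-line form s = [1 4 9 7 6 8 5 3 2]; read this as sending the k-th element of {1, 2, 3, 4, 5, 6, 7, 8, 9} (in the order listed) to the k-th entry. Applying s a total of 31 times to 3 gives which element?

Tracing 3 → 9 → … returns to 3 after 8 steps, so 3 lies in an 8-cycle (2, 4, 7, 5, 6, 8, 3, 9).
Powers repeat with period 8 on this cycle, and 31 mod 8 = 7, so s^31(3) = s^7(3).
Advancing 7 steps from 3: 3 → 9 → 2 → 4 → 7 → 5 → 6 → 8.

8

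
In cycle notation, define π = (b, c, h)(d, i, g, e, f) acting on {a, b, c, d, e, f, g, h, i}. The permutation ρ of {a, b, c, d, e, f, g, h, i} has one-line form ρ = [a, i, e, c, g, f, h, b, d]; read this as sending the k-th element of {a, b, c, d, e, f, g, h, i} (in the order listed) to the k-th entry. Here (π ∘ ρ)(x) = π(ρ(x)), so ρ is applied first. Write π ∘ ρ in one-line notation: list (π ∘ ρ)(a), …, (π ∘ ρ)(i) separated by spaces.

a g f h e d b c i

For each element, apply ρ then π: a → a → a; b → i → g; c → e → f; d → c → h; e → g → e; f → f → d; g → h → b; h → b → c; i → d → i.
Collecting the images, π ∘ ρ = [a g f h e d b c i].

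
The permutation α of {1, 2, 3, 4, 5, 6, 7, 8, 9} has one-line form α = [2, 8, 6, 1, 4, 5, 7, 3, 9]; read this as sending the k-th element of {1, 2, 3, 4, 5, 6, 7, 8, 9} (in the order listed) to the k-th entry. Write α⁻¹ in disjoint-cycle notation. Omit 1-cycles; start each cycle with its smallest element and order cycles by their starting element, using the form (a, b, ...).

(1, 4, 5, 6, 3, 8, 2)

The cycle decomposition of α is (1, 2, 8, 3, 6, 5, 4).
Reversing each cycle (and rotating so the smallest element leads) gives α⁻¹ = (1, 4, 5, 6, 3, 8, 2).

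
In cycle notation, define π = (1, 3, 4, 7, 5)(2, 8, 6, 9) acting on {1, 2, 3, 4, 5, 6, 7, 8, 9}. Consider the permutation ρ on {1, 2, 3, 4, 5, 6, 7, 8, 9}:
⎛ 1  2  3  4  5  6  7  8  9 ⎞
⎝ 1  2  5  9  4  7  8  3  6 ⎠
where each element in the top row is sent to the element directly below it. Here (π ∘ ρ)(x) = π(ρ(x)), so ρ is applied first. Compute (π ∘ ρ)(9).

9

ρ(9) = 6, then π(6) = 9; composing gives (π ∘ ρ)(9) = 9.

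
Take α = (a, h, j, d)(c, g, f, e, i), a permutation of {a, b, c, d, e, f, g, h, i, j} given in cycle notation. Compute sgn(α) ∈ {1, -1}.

The cycle lengths are 5, 4, 1.
A cycle of length ℓ contributes ℓ−1 transpositions, so α is a product of 4 + 3 = 7 transpositions — odd.

-1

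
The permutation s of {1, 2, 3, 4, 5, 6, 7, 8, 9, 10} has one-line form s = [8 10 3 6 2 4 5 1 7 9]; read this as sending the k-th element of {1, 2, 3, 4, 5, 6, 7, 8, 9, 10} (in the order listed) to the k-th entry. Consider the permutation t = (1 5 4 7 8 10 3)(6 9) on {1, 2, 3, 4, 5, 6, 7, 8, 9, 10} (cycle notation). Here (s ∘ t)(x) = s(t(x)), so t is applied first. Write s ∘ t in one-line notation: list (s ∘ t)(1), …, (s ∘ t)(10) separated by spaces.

For each element, apply t then s: 1 → 5 → 2; 2 → 2 → 10; 3 → 1 → 8; 4 → 7 → 5; 5 → 4 → 6; 6 → 9 → 7; 7 → 8 → 1; 8 → 10 → 9; 9 → 6 → 4; 10 → 3 → 3.
Collecting the images, s ∘ t = [2 10 8 5 6 7 1 9 4 3].

2 10 8 5 6 7 1 9 4 3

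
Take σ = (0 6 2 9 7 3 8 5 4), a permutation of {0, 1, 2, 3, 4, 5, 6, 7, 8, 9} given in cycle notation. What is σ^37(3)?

3 lies in the 9-cycle (0 6 2 9 7 3 8 5 4).
On a 9-cycle, σ^9 is the identity, so σ^37 = σ^1 there (37 ≡ 1 mod 9).
Stepping 1 place around the cycle: 3 → 8.

8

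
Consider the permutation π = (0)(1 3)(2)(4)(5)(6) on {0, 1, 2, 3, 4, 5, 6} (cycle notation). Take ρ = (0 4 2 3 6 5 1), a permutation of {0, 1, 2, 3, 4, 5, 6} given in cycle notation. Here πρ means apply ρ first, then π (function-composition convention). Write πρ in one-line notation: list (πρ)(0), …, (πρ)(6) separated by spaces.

(πρ)(x) = π(ρ(x)). Computing each image: π(ρ(0)) = π(4) = 4, π(ρ(1)) = π(0) = 0, π(ρ(2)) = π(3) = 1, π(ρ(3)) = π(6) = 6, π(ρ(4)) = π(2) = 2, π(ρ(5)) = π(1) = 3, π(ρ(6)) = π(5) = 5.
Hence πρ = [4 0 1 6 2 3 5].

4 0 1 6 2 3 5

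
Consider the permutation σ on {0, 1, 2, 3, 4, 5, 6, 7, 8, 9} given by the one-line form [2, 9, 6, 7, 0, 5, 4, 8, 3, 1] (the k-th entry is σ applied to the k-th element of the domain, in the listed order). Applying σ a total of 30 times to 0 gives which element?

Tracing 0 → 2 → … returns to 0 after 4 steps, so 0 lies in a 4-cycle (0 2 6 4).
Since the cycle has length 4, σ^30 acts on it the same as σ^2 (30 mod 4 = 2).
Stepping 2 places around the cycle: 0 → 2 → 6.

6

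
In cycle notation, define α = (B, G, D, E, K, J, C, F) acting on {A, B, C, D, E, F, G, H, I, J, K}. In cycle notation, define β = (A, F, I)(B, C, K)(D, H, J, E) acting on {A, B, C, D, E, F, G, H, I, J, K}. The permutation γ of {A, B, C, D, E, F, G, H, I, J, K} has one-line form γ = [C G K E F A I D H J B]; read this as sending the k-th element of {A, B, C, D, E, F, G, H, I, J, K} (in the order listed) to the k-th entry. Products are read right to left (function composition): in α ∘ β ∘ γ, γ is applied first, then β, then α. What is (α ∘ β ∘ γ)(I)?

C

(α ∘ β ∘ γ)(I) = α(β(γ(I))). γ(I) = H, then β(H) = J, then α(J) = C, so the result is C.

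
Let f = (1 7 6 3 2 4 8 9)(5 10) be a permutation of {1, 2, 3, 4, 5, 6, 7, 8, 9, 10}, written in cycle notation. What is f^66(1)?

1 lies in the 8-cycle (1 7 6 3 2 4 8 9).
On an 8-cycle, f^8 is the identity, so f^66 = f^2 there (66 ≡ 2 mod 8).
Advancing 2 steps from 1: 1 → 7 → 6.

6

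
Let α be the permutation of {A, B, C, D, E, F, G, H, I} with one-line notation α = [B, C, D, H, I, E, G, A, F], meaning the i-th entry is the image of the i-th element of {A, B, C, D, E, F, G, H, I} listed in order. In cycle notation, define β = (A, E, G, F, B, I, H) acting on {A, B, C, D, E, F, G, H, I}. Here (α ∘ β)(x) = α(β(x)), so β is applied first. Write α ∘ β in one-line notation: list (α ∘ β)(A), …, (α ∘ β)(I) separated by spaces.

(α ∘ β)(x) = α(β(x)). Computing each image: α(β(A)) = α(E) = I, α(β(B)) = α(I) = F, α(β(C)) = α(C) = D, α(β(D)) = α(D) = H, α(β(E)) = α(G) = G, α(β(F)) = α(B) = C, α(β(G)) = α(F) = E, α(β(H)) = α(A) = B, α(β(I)) = α(H) = A.
Hence α ∘ β = [I F D H G C E B A].

I F D H G C E B A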